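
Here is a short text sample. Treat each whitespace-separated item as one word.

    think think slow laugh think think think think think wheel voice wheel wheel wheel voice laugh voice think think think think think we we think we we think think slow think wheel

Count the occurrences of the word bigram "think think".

10

Scanning the 31 overlapping bigram windows for "think think":
  position 1–2: think think
  position 5–6: think think
  position 6–7: think think
  position 7–8: think think
  position 8–9: think think
  position 18–19: think think
  position 19–20: think think
  position 20–21: think think
  position 21–22: think think
  position 28–29: think think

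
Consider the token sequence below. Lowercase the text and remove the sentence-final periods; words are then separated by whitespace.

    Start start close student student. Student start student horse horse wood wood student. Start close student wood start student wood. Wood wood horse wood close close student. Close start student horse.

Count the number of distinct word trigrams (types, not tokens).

27

31 tokens → 29 trigram windows in total.
Repeated trigrams (each contributes count−1 duplicates):
  start close student: 2
  start student horse: 2
2 duplicate windows → 29 − 2 = 27 distinct.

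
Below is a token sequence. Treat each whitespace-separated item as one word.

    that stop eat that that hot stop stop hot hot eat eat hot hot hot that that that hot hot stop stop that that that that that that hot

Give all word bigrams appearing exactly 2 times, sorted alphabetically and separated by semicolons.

hot stop; stop stop

Bigram counts meeting the condition (exactly 2 times):
  hot stop: 2
  stop stop: 2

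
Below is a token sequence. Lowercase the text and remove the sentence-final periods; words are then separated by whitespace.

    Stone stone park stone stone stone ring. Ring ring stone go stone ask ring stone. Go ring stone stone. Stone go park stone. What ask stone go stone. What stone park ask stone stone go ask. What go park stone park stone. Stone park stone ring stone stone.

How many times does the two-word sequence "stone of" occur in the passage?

0

Scanning the 47 overlapping bigram windows for "stone of":
  (none found)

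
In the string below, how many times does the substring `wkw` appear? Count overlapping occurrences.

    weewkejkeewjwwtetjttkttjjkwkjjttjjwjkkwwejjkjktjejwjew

Sliding a length-3 window over the 54 characters (52 positions):
  (no match at any position)

0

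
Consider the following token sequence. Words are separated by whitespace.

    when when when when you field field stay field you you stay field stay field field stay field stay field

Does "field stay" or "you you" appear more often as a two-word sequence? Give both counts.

"field stay": 4 occurrences
"you you": 1 occurrence

"field stay" (4 vs 1)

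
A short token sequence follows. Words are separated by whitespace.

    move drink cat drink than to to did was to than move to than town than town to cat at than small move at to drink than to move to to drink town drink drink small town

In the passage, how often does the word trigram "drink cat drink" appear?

1

Scanning the 35 overlapping trigram windows for "drink cat drink":
  position 2–4: drink cat drink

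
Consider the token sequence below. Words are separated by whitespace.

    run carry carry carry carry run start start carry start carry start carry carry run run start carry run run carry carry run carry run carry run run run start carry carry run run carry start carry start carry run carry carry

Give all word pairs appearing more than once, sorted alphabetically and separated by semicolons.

Bigram counts meeting the condition (more than once):
  carry carry: 7
  carry run: 8
  carry start: 4
  run carry: 6
  run run: 5
  run start: 3
  start carry: 7

carry carry; carry run; carry start; run carry; run run; run start; start carry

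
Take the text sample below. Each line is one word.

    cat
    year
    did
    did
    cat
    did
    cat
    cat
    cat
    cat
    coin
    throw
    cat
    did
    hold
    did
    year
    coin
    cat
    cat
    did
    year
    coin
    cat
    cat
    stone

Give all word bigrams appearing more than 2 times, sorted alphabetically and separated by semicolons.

cat cat; cat did

Bigram counts meeting the condition (more than 2 times):
  cat cat: 5
  cat did: 3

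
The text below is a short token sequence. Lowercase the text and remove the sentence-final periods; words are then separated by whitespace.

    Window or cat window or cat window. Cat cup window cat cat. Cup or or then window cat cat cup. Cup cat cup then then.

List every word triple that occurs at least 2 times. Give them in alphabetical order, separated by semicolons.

Trigram counts meeting the condition (at least 2 times):
  cat cat cup: 2
  or cat window: 2
  window cat cat: 2
  window or cat: 2

cat cat cup; or cat window; window cat cat; window or cat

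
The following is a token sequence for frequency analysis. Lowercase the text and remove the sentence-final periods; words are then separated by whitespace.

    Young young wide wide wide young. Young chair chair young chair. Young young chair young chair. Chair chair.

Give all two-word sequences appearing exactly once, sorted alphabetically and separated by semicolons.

wide young; young wide

Bigram counts meeting the condition (exactly once):
  wide young: 1
  young wide: 1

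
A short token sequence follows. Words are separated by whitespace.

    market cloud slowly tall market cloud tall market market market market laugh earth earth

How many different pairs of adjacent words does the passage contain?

9

14 tokens → 13 bigram windows in total.
Repeated bigrams (each contributes count−1 duplicates):
  market market: 3
  market cloud: 2
  tall market: 2
4 duplicate windows → 13 − 4 = 9 distinct.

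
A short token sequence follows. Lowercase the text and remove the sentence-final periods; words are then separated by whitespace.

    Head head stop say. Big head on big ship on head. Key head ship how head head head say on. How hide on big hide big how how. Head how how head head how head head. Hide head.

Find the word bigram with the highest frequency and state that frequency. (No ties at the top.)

Bigram frequencies (highest first):
  head head: 5
  how head: 4
  on big: 2
  how how: 2
  head how: 2
  head stop: 1
  … (21 more, each ≤ 1)

"head head", 5 times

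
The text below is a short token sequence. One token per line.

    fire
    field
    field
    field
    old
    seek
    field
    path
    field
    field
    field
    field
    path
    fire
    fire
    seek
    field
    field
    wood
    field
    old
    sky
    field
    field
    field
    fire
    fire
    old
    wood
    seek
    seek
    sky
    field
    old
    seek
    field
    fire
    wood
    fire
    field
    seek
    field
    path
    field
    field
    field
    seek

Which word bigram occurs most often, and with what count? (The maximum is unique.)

Bigram frequencies (highest first):
  field field: 10
  seek field: 4
  field old: 3
  field path: 3
  fire field: 2
  old seek: 2
  … (17 more, each ≤ 2)

"field field", 10 times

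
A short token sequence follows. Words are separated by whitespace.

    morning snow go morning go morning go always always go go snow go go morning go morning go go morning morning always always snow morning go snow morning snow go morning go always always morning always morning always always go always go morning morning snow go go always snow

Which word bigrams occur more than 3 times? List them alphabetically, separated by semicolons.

always always; go always; go go; go morning; morning go; snow go

Bigram counts meeting the condition (more than 3 times):
  always always: 4
  go always: 4
  go go: 4
  go morning: 7
  morning go: 6
  snow go: 4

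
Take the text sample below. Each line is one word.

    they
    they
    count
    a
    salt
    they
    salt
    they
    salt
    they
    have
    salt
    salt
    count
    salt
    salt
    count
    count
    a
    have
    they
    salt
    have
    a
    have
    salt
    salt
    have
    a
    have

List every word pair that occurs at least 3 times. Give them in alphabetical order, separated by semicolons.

a have; salt salt; salt they; they salt

Bigram counts meeting the condition (at least 3 times):
  a have: 3
  salt salt: 3
  salt they: 3
  they salt: 3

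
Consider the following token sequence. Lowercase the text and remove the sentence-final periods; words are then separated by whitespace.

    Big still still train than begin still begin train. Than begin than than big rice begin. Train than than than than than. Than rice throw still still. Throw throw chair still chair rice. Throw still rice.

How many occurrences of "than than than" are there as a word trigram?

Scanning the 34 overlapping trigram windows for "than than than":
  position 18–20: than than than
  position 19–21: than than than
  position 20–22: than than than
  position 21–23: than than than

4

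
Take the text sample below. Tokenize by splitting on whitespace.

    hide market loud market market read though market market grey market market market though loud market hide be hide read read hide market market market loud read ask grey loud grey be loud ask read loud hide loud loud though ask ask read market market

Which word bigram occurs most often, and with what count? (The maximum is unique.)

Bigram frequencies (highest first):
  market market: 7
  hide market: 2
  market loud: 2
  loud market: 2
  ask read: 2
  market read: 1
  … (28 more, each ≤ 1)

"market market", 7 times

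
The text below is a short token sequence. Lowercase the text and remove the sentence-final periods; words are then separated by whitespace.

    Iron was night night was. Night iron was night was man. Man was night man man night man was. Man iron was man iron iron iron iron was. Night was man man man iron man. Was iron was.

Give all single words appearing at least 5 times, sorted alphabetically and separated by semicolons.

iron; man; night; was

Unigram counts meeting the condition (at least 5 times):
  iron: 9
  man: 11
  night: 7
  was: 11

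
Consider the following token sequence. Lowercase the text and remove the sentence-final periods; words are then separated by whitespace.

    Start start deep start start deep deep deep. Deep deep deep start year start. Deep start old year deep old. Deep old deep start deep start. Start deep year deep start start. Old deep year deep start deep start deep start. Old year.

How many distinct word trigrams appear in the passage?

43 tokens → 41 trigram windows in total.
Repeated trigrams (each contributes count−1 duplicates):
  start deep start: 5
  deep deep deep: 4
  deep start deep: 3
  deep start start: 3
  start start deep: 3
  deep old deep: 2
  deep start old: 2
  deep year deep: 2
  … (2 more repeated)
18 duplicate windows → 41 − 18 = 23 distinct.

23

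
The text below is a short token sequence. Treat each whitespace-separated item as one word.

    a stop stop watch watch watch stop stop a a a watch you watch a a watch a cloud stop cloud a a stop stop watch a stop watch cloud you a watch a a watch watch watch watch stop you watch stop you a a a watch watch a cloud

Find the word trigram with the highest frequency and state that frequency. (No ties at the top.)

Trigram frequencies (highest first):
  a a watch: 4
  watch watch watch: 3
  a stop stop: 2
  stop stop watch: 2
  watch watch stop: 2
  a a a: 2
  … (29 more, each ≤ 2)

"a a watch", 4 times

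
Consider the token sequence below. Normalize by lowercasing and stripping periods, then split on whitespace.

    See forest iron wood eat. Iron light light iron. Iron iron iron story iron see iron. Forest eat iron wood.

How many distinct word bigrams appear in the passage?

15

20 tokens → 19 bigram windows in total.
Repeated bigrams (each contributes count−1 duplicates):
  iron iron: 3
  eat iron: 2
  iron wood: 2
4 duplicate windows → 19 − 4 = 15 distinct.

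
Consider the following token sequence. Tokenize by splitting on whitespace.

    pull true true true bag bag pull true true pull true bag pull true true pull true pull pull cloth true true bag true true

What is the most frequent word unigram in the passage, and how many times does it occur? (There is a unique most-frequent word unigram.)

"true", 13 times

Unigram frequencies (highest first):
  true: 13
  pull: 7
  bag: 4
  cloth: 1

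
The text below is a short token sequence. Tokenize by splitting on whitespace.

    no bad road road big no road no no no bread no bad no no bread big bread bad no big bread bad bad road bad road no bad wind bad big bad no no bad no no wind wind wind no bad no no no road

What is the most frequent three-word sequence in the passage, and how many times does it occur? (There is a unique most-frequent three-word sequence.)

"bad no no", 4 times

Trigram frequencies (highest first):
  bad no no: 4
  no bad no: 3
  no no no: 2
  no no bread: 2
  big bread bad: 2
  no bad road: 1
  … (31 more, each ≤ 1)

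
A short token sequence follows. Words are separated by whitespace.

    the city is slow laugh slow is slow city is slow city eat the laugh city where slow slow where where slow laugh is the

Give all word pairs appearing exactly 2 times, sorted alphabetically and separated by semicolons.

city is; slow city; slow laugh; where slow

Bigram counts meeting the condition (exactly 2 times):
  city is: 2
  slow city: 2
  slow laugh: 2
  where slow: 2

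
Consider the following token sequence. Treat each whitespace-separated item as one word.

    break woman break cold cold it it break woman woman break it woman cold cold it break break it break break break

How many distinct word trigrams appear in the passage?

22 tokens → 20 trigram windows in total.
Repeated trigrams (each contributes count−1 duplicates):
  cold cold it: 2
  it break break: 2
2 duplicate windows → 20 − 2 = 18 distinct.

18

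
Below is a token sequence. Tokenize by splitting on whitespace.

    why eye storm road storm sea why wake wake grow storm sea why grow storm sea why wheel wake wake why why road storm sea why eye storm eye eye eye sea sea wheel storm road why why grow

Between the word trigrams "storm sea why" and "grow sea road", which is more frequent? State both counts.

"storm sea why": 4 occurrences
"grow sea road": 0 occurrences

"storm sea why" (4 vs 0)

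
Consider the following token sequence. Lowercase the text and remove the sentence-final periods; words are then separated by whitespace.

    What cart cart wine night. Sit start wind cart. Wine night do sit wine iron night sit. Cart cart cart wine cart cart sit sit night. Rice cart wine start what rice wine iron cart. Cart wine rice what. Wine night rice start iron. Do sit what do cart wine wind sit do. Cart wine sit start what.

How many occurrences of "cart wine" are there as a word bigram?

7

Scanning the 57 overlapping bigram windows for "cart wine":
  position 3–4: cart wine
  position 9–10: cart wine
  position 20–21: cart wine
  position 28–29: cart wine
  position 36–37: cart wine
  position 49–50: cart wine
  position 54–55: cart wine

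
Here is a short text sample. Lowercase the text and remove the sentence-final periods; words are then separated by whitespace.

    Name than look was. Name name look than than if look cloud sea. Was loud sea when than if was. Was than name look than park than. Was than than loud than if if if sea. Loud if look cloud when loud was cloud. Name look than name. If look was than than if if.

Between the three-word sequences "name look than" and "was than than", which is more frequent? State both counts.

"name look than": 3 occurrences
"was than than": 2 occurrences

"name look than" (3 vs 2)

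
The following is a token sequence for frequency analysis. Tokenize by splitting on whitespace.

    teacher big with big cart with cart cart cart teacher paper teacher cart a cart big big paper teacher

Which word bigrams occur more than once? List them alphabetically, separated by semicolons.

Bigram counts meeting the condition (more than once):
  cart cart: 2
  paper teacher: 2

cart cart; paper teacher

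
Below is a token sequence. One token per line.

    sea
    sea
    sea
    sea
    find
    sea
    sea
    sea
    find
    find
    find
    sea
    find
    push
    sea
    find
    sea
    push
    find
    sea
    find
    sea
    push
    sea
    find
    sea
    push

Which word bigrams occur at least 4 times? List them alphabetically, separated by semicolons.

find sea; sea find; sea sea

Bigram counts meeting the condition (at least 4 times):
  find sea: 6
  sea find: 6
  sea sea: 5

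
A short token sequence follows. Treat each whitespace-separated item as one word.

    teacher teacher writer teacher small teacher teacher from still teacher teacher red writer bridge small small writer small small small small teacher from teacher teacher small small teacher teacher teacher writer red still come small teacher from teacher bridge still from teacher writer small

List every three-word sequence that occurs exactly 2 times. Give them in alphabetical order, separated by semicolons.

small small small; small small teacher; small teacher from; small teacher teacher; teacher from teacher; teacher teacher writer

Trigram counts meeting the condition (exactly 2 times):
  small small small: 2
  small small teacher: 2
  small teacher from: 2
  small teacher teacher: 2
  teacher from teacher: 2
  teacher teacher writer: 2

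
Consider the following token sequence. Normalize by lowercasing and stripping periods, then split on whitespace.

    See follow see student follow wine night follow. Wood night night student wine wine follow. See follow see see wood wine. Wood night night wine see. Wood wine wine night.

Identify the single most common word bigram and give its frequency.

Bigram frequencies (highest first):
  follow see: 3
  see follow: 2
  wine night: 2
  wood night: 2
  night night: 2
  wine wine: 2
  … (14 more, each ≤ 2)

"follow see", 3 times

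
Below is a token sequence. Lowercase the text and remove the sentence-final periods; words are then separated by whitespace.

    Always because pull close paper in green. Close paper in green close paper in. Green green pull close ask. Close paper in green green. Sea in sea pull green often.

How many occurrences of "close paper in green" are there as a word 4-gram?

4

Scanning the 27 overlapping 4-gram windows for "close paper in green":
  position 4–7: close paper in green
  position 8–11: close paper in green
  position 12–15: close paper in green
  position 20–23: close paper in green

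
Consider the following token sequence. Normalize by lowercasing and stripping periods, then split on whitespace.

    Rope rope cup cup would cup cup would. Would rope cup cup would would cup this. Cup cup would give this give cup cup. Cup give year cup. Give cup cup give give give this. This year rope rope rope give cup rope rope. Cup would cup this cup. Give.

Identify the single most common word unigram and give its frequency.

Unigram frequencies (highest first):
  cup: 19
  give: 9
  rope: 8
  would: 7
  this: 5
  year: 2

"cup", 19 times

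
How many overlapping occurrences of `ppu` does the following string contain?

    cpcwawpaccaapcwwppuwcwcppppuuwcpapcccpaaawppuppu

4

Sliding a length-3 window over the 48 characters (46 positions):
  position 17–19: ppu
  position 26–28: ppu
  position 43–45: ppu
  position 46–48: ppu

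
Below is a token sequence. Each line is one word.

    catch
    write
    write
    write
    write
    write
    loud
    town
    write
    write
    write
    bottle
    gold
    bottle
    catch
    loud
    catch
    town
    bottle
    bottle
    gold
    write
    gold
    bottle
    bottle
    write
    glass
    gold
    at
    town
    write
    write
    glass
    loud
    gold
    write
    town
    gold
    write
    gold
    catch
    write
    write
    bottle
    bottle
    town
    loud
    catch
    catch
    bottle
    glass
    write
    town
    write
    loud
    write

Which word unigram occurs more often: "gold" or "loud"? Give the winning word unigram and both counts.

"gold" (7 vs 5)

"gold": 7 occurrences
"loud": 5 occurrences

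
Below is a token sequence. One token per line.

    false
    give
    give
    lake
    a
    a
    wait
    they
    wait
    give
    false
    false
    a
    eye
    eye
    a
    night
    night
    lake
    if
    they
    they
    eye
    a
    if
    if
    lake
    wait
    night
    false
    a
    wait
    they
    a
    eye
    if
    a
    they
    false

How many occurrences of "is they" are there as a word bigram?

Scanning the 38 overlapping bigram windows for "is they":
  (none found)

0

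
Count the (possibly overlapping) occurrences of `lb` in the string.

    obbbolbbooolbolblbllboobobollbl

6

Sliding a length-2 window over the 31 characters (30 positions):
  position 6–7: lb
  position 12–13: lb
  position 15–16: lb
  position 17–18: lb
  position 20–21: lb
  position 29–30: lb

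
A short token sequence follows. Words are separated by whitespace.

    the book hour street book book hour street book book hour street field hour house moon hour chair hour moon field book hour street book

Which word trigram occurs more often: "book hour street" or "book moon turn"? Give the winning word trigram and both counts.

"book hour street": 4 occurrences
"book moon turn": 0 occurrences

"book hour street" (4 vs 0)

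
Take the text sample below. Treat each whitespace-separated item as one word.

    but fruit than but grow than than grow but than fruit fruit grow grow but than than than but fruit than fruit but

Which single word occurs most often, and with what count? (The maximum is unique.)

Unigram frequencies (highest first):
  than: 8
  but: 6
  fruit: 5
  grow: 4

"than", 8 times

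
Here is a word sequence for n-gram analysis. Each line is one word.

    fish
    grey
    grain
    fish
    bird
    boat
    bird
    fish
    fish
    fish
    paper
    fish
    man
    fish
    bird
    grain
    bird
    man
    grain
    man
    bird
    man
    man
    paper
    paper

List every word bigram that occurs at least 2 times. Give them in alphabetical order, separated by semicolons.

bird man; fish bird; fish fish

Bigram counts meeting the condition (at least 2 times):
  bird man: 2
  fish bird: 2
  fish fish: 2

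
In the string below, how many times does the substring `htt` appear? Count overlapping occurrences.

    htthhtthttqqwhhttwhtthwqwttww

Sliding a length-3 window over the 29 characters (27 positions):
  position 1–3: htt
  position 5–7: htt
  position 8–10: htt
  position 15–17: htt
  position 19–21: htt

5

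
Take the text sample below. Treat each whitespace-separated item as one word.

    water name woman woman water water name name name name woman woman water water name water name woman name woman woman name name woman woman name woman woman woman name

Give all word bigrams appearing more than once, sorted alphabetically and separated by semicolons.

Bigram counts meeting the condition (more than once):
  name name: 4
  name woman: 6
  water name: 4
  water water: 2
  woman name: 4
  woman water: 2
  woman woman: 6

name name; name woman; water name; water water; woman name; woman water; woman woman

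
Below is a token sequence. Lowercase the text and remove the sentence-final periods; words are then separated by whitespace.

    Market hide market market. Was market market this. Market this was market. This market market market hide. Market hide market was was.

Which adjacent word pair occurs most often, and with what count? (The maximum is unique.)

Bigram frequencies (highest first):
  market market: 4
  market hide: 3
  hide market: 3
  market this: 3
  market was: 2
  was market: 2
  … (3 more, each ≤ 2)

"market market", 4 times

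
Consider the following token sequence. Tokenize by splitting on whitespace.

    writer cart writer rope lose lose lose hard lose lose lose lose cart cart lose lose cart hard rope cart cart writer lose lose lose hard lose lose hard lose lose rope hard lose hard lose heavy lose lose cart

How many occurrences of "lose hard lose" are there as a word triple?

4

Scanning the 38 overlapping trigram windows for "lose hard lose":
  position 7–9: lose hard lose
  position 25–27: lose hard lose
  position 28–30: lose hard lose
  position 34–36: lose hard lose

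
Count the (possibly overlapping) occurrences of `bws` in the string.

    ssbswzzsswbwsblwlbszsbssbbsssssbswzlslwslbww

1

Sliding a length-3 window over the 44 characters (42 positions):
  position 11–13: bws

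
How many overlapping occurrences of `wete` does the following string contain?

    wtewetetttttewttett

1

Sliding a length-4 window over the 19 characters (16 positions):
  position 4–7: wete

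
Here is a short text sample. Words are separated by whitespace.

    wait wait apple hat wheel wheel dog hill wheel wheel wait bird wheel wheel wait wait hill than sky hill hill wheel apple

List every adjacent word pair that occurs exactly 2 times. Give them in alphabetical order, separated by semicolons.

Bigram counts meeting the condition (exactly 2 times):
  hill wheel: 2
  wait wait: 2
  wheel wait: 2

hill wheel; wait wait; wheel wait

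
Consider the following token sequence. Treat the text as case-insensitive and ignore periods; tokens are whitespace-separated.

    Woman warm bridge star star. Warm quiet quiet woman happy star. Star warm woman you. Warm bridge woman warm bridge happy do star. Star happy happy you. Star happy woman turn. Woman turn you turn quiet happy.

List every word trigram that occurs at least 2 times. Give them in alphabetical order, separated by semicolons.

star star warm; woman warm bridge

Trigram counts meeting the condition (at least 2 times):
  star star warm: 2
  woman warm bridge: 2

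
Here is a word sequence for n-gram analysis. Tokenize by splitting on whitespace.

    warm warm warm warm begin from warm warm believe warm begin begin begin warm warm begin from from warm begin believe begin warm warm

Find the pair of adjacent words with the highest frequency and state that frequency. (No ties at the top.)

"warm warm", 6 times

Bigram frequencies (highest first):
  warm warm: 6
  warm begin: 4
  begin from: 2
  from warm: 2
  begin begin: 2
  begin warm: 2
  … (5 more, each ≤ 1)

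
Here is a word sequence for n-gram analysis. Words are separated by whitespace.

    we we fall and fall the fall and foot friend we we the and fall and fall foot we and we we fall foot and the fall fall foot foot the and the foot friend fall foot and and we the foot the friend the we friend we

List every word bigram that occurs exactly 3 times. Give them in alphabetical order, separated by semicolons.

and fall; fall and; we we

Bigram counts meeting the condition (exactly 3 times):
  and fall: 3
  fall and: 3
  we we: 3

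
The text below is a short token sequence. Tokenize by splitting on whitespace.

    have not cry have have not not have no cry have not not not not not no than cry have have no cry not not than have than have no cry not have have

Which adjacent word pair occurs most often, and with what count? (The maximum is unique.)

Bigram frequencies (highest first):
  not not: 6
  have not: 3
  cry have: 3
  have have: 3
  have no: 3
  no cry: 3
  … (9 more, each ≤ 2)

"not not", 6 times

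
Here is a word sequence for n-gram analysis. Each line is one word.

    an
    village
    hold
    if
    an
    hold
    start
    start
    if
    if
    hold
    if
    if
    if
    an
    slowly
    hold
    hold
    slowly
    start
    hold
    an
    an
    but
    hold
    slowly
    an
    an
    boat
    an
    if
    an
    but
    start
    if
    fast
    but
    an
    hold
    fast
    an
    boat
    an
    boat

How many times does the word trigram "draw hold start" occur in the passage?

Scanning the 42 overlapping trigram windows for "draw hold start":
  (none found)

0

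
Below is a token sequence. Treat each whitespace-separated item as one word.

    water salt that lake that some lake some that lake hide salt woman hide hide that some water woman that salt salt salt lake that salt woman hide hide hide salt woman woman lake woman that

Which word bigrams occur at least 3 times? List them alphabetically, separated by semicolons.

Bigram counts meeting the condition (at least 3 times):
  hide hide: 3
  salt woman: 3

hide hide; salt woman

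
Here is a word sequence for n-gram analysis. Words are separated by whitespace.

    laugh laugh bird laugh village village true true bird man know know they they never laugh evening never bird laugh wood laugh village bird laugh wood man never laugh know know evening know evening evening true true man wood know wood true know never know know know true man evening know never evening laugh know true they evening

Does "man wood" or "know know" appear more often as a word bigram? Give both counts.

"know know" (4 vs 1)

"man wood": 1 occurrence
"know know": 4 occurrences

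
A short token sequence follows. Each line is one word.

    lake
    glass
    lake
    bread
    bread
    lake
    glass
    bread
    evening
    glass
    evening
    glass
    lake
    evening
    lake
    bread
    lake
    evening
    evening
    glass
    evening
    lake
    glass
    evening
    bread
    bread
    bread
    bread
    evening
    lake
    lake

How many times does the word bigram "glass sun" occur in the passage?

0

Scanning the 30 overlapping bigram windows for "glass sun":
  (none found)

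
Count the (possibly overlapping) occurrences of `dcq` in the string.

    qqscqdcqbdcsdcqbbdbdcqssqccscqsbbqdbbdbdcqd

Sliding a length-3 window over the 43 characters (41 positions):
  position 6–8: dcq
  position 13–15: dcq
  position 20–22: dcq
  position 40–42: dcq

4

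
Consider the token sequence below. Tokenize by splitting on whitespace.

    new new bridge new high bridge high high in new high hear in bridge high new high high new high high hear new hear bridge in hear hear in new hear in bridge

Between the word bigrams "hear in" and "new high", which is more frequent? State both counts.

"new high" (4 vs 3)

"hear in": 3 occurrences
"new high": 4 occurrences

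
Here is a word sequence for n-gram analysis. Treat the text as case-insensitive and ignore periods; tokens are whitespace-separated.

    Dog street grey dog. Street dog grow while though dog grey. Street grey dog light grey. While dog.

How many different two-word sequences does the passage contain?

14

18 tokens → 17 bigram windows in total.
Repeated bigrams (each contributes count−1 duplicates):
  dog street: 2
  grey dog: 2
  street grey: 2
3 duplicate windows → 17 − 3 = 14 distinct.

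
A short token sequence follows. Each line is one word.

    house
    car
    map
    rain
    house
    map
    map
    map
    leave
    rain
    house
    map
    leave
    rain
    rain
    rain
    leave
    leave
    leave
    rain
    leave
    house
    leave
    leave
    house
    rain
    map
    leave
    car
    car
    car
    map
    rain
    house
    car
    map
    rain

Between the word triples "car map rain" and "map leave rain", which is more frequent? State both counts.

"car map rain": 3 occurrences
"map leave rain": 2 occurrences

"car map rain" (3 vs 2)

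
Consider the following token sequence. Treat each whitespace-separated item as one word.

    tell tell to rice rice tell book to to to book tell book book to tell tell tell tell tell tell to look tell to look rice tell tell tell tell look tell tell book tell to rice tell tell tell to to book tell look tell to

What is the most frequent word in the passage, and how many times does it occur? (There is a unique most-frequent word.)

"tell", 23 times

Unigram frequencies (highest first):
  tell: 23
  to: 11
  book: 6
  rice: 4
  look: 4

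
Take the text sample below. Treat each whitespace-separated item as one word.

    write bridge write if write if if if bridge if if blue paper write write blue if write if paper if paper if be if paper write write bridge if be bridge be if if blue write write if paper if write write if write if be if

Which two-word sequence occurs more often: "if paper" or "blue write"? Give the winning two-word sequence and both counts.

"if paper": 4 occurrences
"blue write": 1 occurrence

"if paper" (4 vs 1)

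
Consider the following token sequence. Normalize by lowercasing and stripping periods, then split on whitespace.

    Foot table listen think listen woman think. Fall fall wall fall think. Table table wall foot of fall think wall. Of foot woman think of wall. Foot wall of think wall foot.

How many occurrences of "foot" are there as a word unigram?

Scanning the 32 tokens for "foot":
  position 1: foot
  position 16: foot
  position 22: foot
  position 27: foot
  position 32: foot

5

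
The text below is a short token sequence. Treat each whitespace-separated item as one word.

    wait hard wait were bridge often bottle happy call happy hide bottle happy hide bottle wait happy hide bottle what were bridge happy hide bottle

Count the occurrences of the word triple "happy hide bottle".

4

Scanning the 23 overlapping trigram windows for "happy hide bottle":
  position 10–12: happy hide bottle
  position 13–15: happy hide bottle
  position 17–19: happy hide bottle
  position 23–25: happy hide bottle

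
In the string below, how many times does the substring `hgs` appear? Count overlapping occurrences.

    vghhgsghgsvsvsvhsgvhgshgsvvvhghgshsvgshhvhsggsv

Sliding a length-3 window over the 47 characters (45 positions):
  position 4–6: hgs
  position 8–10: hgs
  position 20–22: hgs
  position 23–25: hgs
  position 31–33: hgs

5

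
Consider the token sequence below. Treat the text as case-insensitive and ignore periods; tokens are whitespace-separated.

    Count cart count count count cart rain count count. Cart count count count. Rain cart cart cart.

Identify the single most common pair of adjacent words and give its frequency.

Bigram frequencies (highest first):
  count count: 5
  count cart: 3
  cart count: 2
  cart cart: 2
  cart rain: 1
  rain count: 1
  … (2 more, each ≤ 1)

"count count", 5 times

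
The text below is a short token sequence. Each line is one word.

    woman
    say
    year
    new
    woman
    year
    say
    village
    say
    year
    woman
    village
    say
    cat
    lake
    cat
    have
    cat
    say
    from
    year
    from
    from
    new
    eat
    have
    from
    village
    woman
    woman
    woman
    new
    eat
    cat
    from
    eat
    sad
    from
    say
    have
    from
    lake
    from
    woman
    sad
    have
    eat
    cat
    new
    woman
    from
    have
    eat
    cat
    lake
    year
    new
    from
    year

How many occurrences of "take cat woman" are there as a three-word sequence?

0

Scanning the 57 overlapping trigram windows for "take cat woman":
  (none found)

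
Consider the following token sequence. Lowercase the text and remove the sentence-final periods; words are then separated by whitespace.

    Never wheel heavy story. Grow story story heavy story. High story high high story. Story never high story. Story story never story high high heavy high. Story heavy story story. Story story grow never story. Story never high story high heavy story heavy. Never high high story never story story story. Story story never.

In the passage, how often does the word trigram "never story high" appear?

Scanning the 52 overlapping trigram windows for "never story high":
  position 21–23: never story high

1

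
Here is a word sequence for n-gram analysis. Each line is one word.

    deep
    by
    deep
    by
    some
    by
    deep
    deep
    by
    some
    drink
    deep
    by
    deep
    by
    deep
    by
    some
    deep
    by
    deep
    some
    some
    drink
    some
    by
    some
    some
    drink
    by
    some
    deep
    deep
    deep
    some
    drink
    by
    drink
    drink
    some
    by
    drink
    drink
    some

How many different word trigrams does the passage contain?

29

44 tokens → 42 trigram windows in total.
Repeated trigrams (each contributes count−1 duplicates):
  deep by deep: 4
  by deep by: 3
  deep by some: 3
  by drink drink: 2
  by some deep: 2
  drink drink some: 2
  drink some by: 2
  some drink by: 2
  … (1 more repeated)
13 duplicate windows → 42 − 13 = 29 distinct.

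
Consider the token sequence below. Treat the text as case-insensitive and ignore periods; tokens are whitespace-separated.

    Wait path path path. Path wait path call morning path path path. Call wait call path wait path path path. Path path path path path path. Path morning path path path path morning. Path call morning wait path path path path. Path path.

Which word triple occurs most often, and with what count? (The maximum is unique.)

Trigram frequencies (highest first):
  path path path: 17
  wait path path: 3
  path wait path: 2
  path call morning: 2
  morning path path: 2
  path path morning: 2
  … (12 more, each ≤ 2)

"path path path", 17 times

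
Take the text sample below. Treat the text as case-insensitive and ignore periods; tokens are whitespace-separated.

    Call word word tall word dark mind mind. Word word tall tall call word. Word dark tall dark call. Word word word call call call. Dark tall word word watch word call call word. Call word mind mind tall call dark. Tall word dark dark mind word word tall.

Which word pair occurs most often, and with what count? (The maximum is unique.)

Bigram frequencies (highest first):
  word word: 7
  call word: 5
  word tall: 3
  tall word: 3
  word dark: 3
  dark tall: 3
  … (15 more, each ≤ 3)

"word word", 7 times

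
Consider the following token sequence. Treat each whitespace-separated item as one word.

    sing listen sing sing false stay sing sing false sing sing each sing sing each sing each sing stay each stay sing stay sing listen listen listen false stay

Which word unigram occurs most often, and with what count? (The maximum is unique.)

Unigram frequencies (highest first):
  sing: 13
  stay: 5
  listen: 4
  each: 4
  false: 3

"sing", 13 times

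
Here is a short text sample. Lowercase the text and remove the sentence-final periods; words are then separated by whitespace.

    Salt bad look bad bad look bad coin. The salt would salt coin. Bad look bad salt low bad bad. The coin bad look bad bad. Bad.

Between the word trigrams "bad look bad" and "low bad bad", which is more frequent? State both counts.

"bad look bad": 4 occurrences
"low bad bad": 1 occurrence

"bad look bad" (4 vs 1)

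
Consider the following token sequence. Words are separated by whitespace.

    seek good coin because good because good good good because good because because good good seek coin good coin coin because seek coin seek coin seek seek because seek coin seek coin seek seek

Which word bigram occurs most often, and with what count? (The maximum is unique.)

"seek coin", 5 times

Bigram frequencies (highest first):
  seek coin: 5
  because good: 4
  coin seek: 4
  good because: 3
  good good: 3
  good coin: 2
  … (9 more, each ≤ 2)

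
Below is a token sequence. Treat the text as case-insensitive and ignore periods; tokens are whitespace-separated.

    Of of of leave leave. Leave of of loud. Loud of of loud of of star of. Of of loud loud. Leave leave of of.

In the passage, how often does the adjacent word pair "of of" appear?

Scanning the 24 overlapping bigram windows for "of of":
  position 1–2: of of
  position 2–3: of of
  position 7–8: of of
  position 11–12: of of
  position 14–15: of of
  position 17–18: of of
  position 18–19: of of
  position 24–25: of of

8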